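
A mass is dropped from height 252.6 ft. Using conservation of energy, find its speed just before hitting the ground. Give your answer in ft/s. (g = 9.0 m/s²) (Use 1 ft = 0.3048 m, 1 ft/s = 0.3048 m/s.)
Convert to SI: h = 76.9925 m
mgh = ½mv² ⇒ v = √(2gh) = √(2·9.0·76.9925) = 37.2272 m/s = 122.1 ft/s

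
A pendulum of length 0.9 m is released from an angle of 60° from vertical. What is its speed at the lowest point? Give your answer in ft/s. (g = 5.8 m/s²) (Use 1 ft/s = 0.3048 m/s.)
h = L(1 − cosθ) = 0.9(1 − cos60°) = 0.45 m
v = √(2gh) = √(2·5.8·0.45) = 2.28473 m/s = 7.496 ft/s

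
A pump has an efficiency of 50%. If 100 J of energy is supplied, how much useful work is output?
W_out = η·W_in = 0.5·100 = 50.0 J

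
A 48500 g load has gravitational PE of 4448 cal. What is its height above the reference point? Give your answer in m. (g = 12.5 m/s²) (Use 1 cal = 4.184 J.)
Convert to SI: m = 48.5 kg, PE = 18610.4 J
h = PE/(mg) = 18610.4/(48.5·12.5) = 30.7 m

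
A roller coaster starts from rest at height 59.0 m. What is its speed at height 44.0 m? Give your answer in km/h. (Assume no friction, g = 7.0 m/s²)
mgh₁ = mgh₂ + ½mv² ⇒ v = √(2g(h₁−h₂)) = √(2·7.0·15.0) = 14.4914 m/s = 52.17 km/h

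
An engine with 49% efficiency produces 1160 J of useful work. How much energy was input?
W_in = W_out/η = 1160/0.49 = 2367 J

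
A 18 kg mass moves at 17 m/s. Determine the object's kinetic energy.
KE = ½mv² = ½(18)(17)² = 2601.0 J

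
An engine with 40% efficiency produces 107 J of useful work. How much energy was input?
W_in = W_out/η = 107/0.4 = 267.5 J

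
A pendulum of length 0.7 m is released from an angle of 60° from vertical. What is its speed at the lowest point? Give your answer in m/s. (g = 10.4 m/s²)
h = L(1 − cosθ) = 0.7(1 − cos60°) = 0.35 m
v = √(2gh) = √(2·10.4·0.35) = 2.698 m/s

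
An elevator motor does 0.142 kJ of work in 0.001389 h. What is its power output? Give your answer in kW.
Convert to SI: W = 142.0 J, t = 5.0004 s
P = W/t = 142.0/5.0004 = 28.3977 W = 0.0284 kW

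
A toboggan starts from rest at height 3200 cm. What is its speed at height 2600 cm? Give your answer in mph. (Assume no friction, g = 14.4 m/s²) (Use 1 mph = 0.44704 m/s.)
Convert to SI: h₁−h₂ = 6.0 m
mgh₁ = mgh₂ + ½mv² ⇒ v = √(2g(h₁−h₂)) = √(2·14.4·6.0) = 13.1453 m/s = 29.41 mph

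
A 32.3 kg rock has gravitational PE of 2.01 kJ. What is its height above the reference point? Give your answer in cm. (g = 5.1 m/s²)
Convert to SI: m = 32.3 kg, PE = 2010.0 J
h = PE/(mg) = 2010.0/(32.3·5.1) = 12.2018 m = 1220 cm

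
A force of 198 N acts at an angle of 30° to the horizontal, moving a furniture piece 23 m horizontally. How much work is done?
W = F·d·cosθ = (198)(23)cos(30°) = 3944 J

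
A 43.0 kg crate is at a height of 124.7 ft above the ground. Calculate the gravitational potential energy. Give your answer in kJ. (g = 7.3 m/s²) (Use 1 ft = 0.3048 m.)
Convert to SI: m = 43.0 kg, h = 38.0086 m
PE = mgh = (43.0)(7.3)(38.0086) = 11930.9 J = 11.93 kJ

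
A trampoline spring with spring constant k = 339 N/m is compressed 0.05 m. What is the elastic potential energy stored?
PE = ½kx² = ½(339)(0.05)² = 0.4238 J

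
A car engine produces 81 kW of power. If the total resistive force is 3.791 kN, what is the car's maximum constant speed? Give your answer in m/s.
Convert to SI: F = 3791.0 N
P = Fv ⇒ v = P/F = 81000 W/3791.0 N = 21.37 m/s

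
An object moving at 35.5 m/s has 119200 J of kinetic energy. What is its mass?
m = 2·KE/v² = 2·119200/(35.5)² = 189.2 kg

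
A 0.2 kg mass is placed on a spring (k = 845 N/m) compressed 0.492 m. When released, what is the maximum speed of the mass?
½kx² = ½mv² ⇒ v = x√(k/m) = (0.492)√(845/0.2) = 31.98 m/s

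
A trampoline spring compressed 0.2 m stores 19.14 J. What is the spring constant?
k = 2·PE/x² = 2·19.14/(0.2)² = 957.0 N/m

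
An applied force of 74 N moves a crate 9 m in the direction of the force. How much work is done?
W = F·d = (74)(9) = 666.0 J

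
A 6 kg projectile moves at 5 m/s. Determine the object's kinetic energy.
KE = ½mv² = ½(6)(5)² = 75.0 J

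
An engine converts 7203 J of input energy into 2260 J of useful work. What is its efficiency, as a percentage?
η = W_out/W_in = 2260/7203 = 31.38%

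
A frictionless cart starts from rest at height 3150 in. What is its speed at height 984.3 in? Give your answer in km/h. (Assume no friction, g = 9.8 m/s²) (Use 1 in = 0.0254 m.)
Convert to SI: h₁−h₂ = 55.0088 m
mgh₁ = mgh₂ + ½mv² ⇒ v = √(2g(h₁−h₂)) = √(2·9.8·55.0088) = 32.8355 m/s = 118.2 km/h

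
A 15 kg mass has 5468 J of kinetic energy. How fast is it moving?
v = √(2·KE/m) = √(2·5468/15) = 27.0 m/s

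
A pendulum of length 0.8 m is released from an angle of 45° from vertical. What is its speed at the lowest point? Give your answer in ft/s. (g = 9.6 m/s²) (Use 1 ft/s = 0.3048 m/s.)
h = L(1 − cosθ) = 0.8(1 − cos45°) = 0.234315 m
v = √(2gh) = √(2·9.6·0.234315) = 2.12105 m/s = 6.959 ft/s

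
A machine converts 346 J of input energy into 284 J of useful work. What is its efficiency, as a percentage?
η = W_out/W_in = 284/346 = 82.08%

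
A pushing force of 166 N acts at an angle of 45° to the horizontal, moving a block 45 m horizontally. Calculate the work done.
W = F·d·cosθ = (166)(45)cos(45°) = 5282 J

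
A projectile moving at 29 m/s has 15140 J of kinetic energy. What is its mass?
m = 2·KE/v² = 2·15140/(29)² = 36.0 kg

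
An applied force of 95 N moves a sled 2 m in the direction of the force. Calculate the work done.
W = F·d = (95)(2) = 190.0 J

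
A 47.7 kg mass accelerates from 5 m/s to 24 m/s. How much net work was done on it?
W = ΔKE = ½m(v₂² − v₁²) = ½(47.7)(24² − 5²) = 13141.35 J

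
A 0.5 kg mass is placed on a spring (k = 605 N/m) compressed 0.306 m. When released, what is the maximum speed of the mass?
½kx² = ½mv² ⇒ v = x√(k/m) = (0.306)√(605/0.5) = 10.64 m/s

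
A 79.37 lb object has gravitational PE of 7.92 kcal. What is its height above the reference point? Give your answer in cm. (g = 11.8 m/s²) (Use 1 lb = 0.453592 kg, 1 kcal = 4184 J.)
Convert to SI: m = 36.0016 kg, PE = 33137.3 J
h = PE/(mg) = 33137.3/(36.0016·11.8) = 78.0033 m = 7800 cm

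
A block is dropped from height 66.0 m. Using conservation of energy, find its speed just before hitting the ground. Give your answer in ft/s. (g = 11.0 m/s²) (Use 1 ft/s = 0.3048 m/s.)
mgh = ½mv² ⇒ v = √(2gh) = √(2·11.0·66.0) = 38.1051 m/s = 125.0 ft/s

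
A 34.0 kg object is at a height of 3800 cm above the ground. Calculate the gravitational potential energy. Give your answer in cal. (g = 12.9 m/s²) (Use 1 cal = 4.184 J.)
Convert to SI: m = 34.0 kg, h = 38.0 m
PE = mgh = (34.0)(12.9)(38.0) = 16666.8 J = 3983 cal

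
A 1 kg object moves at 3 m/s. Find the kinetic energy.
KE = ½mv² = ½(1)(3)² = 4.5 J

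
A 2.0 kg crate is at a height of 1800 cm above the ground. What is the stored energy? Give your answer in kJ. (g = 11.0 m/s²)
Convert to SI: m = 2.0 kg, h = 18.0 m
PE = mgh = (2.0)(11.0)(18.0) = 396.0 J = 0.396 kJ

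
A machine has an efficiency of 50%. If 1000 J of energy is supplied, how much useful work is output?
W_out = η·W_in = 0.5·1000 = 500.0 J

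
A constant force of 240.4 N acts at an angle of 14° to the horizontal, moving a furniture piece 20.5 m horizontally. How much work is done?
W = F·d·cosθ = (240.4)(20.5)cos(14°) = 4782 J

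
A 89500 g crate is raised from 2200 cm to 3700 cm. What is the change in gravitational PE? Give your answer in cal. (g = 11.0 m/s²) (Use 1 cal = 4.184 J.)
Convert to SI: m = 89.5 kg, Δh = 15.0 m
ΔPE = mgΔh = (89.5)(11.0)(15.0) = 14767.5 J = 3530 cal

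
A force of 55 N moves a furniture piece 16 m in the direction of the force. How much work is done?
W = F·d = (55)(16) = 880.0 J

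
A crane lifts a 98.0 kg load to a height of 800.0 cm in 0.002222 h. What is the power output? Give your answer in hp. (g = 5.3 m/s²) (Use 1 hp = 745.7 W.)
Convert to SI: m = 98.0 kg, h = 8.0 m, t = 7.9992 s
P = mgh/t = (98.0)(5.3)(8.0)/7.9992 = 519.452 W = 0.6966 hp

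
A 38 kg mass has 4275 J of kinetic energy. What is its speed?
v = √(2·KE/m) = √(2·4275/38) = 15.0 m/s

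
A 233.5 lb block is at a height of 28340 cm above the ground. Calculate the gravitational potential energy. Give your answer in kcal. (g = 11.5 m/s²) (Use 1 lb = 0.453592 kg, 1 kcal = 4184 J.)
Convert to SI: m = 105.914 kg, h = 283.4 m
PE = mgh = (105.914)(11.5)(283.4) = 345183 J = 82.5 kcal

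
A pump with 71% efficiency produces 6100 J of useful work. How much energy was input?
W_in = W_out/η = 6100/0.71 = 8592 J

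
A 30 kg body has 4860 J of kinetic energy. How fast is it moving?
v = √(2·KE/m) = √(2·4860/30) = 18.0 m/s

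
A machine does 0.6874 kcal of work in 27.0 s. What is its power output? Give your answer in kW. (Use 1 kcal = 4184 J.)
Convert to SI: W = 2876.08 J, t = 27.0 s
P = W/t = 2876.08/27.0 = 106.522 W = 0.1065 kW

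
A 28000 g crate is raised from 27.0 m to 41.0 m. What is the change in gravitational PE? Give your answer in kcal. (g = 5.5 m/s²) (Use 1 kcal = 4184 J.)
Convert to SI: m = 28.0 kg, Δh = 14.0 m
ΔPE = mgΔh = (28.0)(5.5)(14.0) = 2156.0 J = 0.5153 kcal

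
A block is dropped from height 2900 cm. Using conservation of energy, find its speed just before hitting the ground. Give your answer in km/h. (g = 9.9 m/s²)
Convert to SI: h = 29.0 m
mgh = ½mv² ⇒ v = √(2gh) = √(2·9.9·29.0) = 23.96247 m/s = 86.26 km/h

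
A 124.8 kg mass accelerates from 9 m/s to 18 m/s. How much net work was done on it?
W = ΔKE = ½m(v₂² − v₁²) = ½(124.8)(18² − 9²) = 15163.2 J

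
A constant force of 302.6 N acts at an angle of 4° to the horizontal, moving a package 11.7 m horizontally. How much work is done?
W = F·d·cosθ = (302.6)(11.7)cos(4°) = 3532 J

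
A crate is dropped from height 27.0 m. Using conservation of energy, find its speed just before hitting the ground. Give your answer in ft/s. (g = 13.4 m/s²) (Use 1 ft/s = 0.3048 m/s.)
mgh = ½mv² ⇒ v = √(2gh) = √(2·13.4·27.0) = 26.8998 m/s = 88.25 ft/s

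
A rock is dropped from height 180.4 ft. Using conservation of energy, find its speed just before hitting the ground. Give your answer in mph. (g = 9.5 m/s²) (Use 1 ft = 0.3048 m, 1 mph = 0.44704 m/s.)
Convert to SI: h = 54.9859 m
mgh = ½mv² ⇒ v = √(2gh) = √(2·9.5·54.9859) = 32.3223 m/s = 72.3 mph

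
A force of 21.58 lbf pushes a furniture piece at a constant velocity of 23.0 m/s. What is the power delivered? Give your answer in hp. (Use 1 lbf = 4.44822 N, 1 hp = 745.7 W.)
Convert to SI: F = 95.9926 N, v = 23.0 m/s
P = Fv = (95.9926)(23.0) = 2207.83 W = 2.961 hp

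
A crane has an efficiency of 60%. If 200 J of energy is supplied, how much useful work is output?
W_out = η·W_in = 0.6·200 = 120.0 J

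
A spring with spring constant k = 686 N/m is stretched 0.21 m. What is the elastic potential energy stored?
PE = ½kx² = ½(686)(0.21)² = 15.13 J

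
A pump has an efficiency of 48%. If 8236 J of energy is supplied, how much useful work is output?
W_out = η·W_in = 0.48·8236 = 3953.28 J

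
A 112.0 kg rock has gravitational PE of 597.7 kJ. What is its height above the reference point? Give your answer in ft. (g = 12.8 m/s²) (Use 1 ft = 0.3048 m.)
Convert to SI: m = 112.0 kg, PE = 597700 J
h = PE/(mg) = 597700/(112.0·12.8) = 416.922 m = 1368 ft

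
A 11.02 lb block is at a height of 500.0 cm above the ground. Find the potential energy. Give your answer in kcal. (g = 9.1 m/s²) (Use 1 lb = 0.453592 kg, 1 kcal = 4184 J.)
Convert to SI: m = 4.99858 kg, h = 5.0 m
PE = mgh = (4.99858)(9.1)(5.0) = 227.436 J = 0.05436 kcal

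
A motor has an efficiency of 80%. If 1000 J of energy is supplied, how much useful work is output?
W_out = η·W_in = 0.8·1000 = 800.0 J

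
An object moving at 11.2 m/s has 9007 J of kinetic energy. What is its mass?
m = 2·KE/v² = 2·9007/(11.2)² = 143.6 kg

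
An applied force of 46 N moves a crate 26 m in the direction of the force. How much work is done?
W = F·d = (46)(26) = 1196 J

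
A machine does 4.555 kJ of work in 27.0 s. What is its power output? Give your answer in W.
Convert to SI: W = 4555.0 J, t = 27.0 s
P = W/t = 4555.0/27.0 = 168.7 W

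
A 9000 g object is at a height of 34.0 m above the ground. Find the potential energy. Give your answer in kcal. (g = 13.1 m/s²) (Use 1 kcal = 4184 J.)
Convert to SI: m = 9.0 kg, h = 34.0 m
PE = mgh = (9.0)(13.1)(34.0) = 4008.6 J = 0.9581 kcal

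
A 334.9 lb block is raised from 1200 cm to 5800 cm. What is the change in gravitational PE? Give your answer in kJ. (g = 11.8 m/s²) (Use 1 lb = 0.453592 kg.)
Convert to SI: m = 151.908 kg, Δh = 46.0 m
ΔPE = mgΔh = (151.908)(11.8)(46.0) = 82455.6 J = 82.46 kJ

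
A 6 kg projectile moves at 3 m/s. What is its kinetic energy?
KE = ½mv² = ½(6)(3)² = 27.0 J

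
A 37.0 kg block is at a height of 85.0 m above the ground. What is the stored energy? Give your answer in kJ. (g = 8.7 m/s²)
PE = mgh = (37.0)(8.7)(85.0) = 27361.5 J = 27.36 kJ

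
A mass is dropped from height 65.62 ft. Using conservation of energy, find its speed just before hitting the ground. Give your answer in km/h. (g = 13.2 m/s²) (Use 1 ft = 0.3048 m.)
Convert to SI: h = 20.001 m
mgh = ½mv² ⇒ v = √(2gh) = √(2·13.2·20.001) = 22.9788 m/s = 82.72 km/h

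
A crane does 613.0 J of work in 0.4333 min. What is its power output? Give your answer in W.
Convert to SI: W = 613.0 J, t = 25.998 s
P = W/t = 613.0/25.998 = 23.58 W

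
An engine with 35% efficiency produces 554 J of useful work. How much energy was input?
W_in = W_out/η = 554/0.35 = 1583 J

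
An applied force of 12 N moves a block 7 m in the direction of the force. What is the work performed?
W = F·d = (12)(7) = 84.0 J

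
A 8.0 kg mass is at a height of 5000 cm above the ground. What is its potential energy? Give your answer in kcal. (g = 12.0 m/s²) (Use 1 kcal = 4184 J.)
Convert to SI: m = 8.0 kg, h = 50.0 m
PE = mgh = (8.0)(12.0)(50.0) = 4800.0 J = 1.147 kcal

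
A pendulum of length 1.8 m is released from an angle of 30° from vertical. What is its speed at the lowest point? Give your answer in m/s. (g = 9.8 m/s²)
h = L(1 − cosθ) = 1.8(1 − cos30°) = 0.241154 m
v = √(2gh) = √(2·9.8·0.241154) = 2.174 m/s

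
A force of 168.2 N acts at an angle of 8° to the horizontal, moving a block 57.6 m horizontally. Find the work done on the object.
W = F·d·cosθ = (168.2)(57.6)cos(8°) = 9594 J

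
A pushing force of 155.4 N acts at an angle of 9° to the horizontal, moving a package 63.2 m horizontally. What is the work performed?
W = F·d·cosθ = (155.4)(63.2)cos(9°) = 9700 J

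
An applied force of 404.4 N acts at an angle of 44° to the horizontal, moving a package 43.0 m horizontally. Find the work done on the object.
W = F·d·cosθ = (404.4)(43.0)cos(44°) = 12510 J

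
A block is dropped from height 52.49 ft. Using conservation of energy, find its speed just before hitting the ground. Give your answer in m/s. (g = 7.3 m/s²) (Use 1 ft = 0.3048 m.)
Convert to SI: h = 15.999 m
mgh = ½mv² ⇒ v = √(2gh) = √(2·7.3·15.999) = 15.28 m/s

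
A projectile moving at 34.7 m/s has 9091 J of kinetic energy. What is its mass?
m = 2·KE/v² = 2·9091/(34.7)² = 15.1 kg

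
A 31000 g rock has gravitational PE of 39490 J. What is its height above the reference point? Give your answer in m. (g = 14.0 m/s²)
Convert to SI: m = 31.0 kg, PE = 39490.0 J
h = PE/(mg) = 39490.0/(31.0·14.0) = 90.99 m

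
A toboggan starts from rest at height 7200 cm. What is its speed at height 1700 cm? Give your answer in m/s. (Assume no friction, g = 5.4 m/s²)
Convert to SI: h₁−h₂ = 55.0 m
mgh₁ = mgh₂ + ½mv² ⇒ v = √(2g(h₁−h₂)) = √(2·5.4·55.0) = 24.37 m/s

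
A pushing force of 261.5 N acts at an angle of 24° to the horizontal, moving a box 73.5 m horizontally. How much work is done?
W = F·d·cosθ = (261.5)(73.5)cos(24°) = 17560 J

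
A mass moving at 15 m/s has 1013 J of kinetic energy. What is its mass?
m = 2·KE/v² = 2·1013/(15)² = 9.004 kg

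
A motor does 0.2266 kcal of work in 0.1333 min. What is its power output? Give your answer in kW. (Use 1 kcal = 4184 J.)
Convert to SI: W = 948.094 J, t = 7.998 s
P = W/t = 948.094/7.998 = 118.541 W = 0.1185 kW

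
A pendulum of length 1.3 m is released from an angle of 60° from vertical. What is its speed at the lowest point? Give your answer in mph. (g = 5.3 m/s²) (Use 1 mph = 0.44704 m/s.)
h = L(1 − cosθ) = 1.3(1 − cos60°) = 0.65 m
v = √(2gh) = √(2·5.3·0.65) = 2.62488 m/s = 5.872 mph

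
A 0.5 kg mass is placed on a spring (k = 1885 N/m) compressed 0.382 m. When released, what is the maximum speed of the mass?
½kx² = ½mv² ⇒ v = x√(k/m) = (0.382)√(1885/0.5) = 23.45 m/s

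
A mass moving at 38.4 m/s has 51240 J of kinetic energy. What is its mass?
m = 2·KE/v² = 2·51240/(38.4)² = 69.5 kg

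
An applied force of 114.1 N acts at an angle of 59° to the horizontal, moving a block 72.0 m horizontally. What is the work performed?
W = F·d·cosθ = (114.1)(72.0)cos(59°) = 4231 J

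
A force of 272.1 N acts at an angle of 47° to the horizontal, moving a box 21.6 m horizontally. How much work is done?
W = F·d·cosθ = (272.1)(21.6)cos(47°) = 4008 J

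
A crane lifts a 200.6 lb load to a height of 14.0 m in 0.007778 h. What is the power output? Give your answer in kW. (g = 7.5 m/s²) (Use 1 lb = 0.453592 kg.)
Convert to SI: m = 90.9906 kg, h = 14.0 m, t = 28.0008 s
P = mgh/t = (90.9906)(7.5)(14.0)/28.0008 = 341.205 W = 0.3412 kW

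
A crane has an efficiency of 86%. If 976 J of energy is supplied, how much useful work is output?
W_out = η·W_in = 0.86·976 = 839.36 J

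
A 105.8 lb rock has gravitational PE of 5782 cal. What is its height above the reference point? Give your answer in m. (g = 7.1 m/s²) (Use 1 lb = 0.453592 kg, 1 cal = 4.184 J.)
Convert to SI: m = 47.99 kg, PE = 24191.9 J
h = PE/(mg) = 24191.9/(47.99·7.1) = 71.0 m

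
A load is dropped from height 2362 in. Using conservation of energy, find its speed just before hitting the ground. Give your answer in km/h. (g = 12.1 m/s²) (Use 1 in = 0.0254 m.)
Convert to SI: h = 59.9948 m
mgh = ½mv² ⇒ v = √(2gh) = √(2·12.1·59.9948) = 38.1035 m/s = 137.2 km/h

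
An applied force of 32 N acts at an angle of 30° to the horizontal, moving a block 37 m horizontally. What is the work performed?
W = F·d·cosθ = (32)(37)cos(30°) = 1025 J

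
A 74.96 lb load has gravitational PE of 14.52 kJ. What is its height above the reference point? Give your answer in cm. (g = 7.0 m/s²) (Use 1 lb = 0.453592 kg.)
Convert to SI: m = 34.0013 kg, PE = 14520.0 J
h = PE/(mg) = 14520.0/(34.0013·7.0) = 61.0061 m = 6101 cm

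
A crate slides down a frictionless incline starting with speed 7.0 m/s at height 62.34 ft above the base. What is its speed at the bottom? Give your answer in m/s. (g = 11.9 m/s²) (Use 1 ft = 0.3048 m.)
Convert to SI: v₀ = 7.0 m/s, h = 19.0012 m
½mv₀² + mgh = ½mv² ⇒ v = √(v₀² + 2gh) = √(7.0² + 2·11.9·19.0012) = 22.39 m/s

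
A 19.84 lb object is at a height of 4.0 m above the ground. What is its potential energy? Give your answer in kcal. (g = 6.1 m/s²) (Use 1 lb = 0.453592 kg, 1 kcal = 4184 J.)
Convert to SI: m = 8.99927 kg, h = 4.0 m
PE = mgh = (8.99927)(6.1)(4.0) = 219.582 J = 0.05248 kcal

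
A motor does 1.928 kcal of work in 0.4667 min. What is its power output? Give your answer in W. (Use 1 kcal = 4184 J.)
Convert to SI: W = 8066.75 J, t = 28.002 s
P = W/t = 8066.75/28.002 = 288.1 W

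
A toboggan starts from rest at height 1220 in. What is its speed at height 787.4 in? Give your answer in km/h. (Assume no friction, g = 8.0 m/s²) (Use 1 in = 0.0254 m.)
Convert to SI: h₁−h₂ = 10.988 m
mgh₁ = mgh₂ + ½mv² ⇒ v = √(2g(h₁−h₂)) = √(2·8.0·10.988) = 13.2593 m/s = 47.73 km/h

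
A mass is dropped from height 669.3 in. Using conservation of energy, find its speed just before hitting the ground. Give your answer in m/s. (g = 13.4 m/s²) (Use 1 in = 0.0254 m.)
Convert to SI: h = 17.0002 m
mgh = ½mv² ⇒ v = √(2gh) = √(2·13.4·17.0002) = 21.34 m/s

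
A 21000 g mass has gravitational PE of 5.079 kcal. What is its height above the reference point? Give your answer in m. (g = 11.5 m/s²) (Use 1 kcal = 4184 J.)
Convert to SI: m = 21.0 kg, PE = 21250.5 J
h = PE/(mg) = 21250.5/(21.0·11.5) = 87.99 m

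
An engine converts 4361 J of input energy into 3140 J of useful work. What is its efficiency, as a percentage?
η = W_out/W_in = 3140/4361 = 72.0%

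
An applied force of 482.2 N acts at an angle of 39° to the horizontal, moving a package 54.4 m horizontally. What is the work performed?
W = F·d·cosθ = (482.2)(54.4)cos(39°) = 20390 J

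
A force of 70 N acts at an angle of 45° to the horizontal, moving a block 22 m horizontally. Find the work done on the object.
W = F·d·cosθ = (70)(22)cos(45°) = 1089 J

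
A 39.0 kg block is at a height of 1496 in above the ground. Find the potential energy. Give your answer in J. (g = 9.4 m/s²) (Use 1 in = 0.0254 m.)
Convert to SI: m = 39.0 kg, h = 37.9984 m
PE = mgh = (39.0)(9.4)(37.9984) = 13930 J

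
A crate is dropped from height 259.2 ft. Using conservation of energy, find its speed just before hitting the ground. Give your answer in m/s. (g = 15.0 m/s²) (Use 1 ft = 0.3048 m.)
Convert to SI: h = 79.0042 m
mgh = ½mv² ⇒ v = √(2gh) = √(2·15.0·79.0042) = 48.68 m/s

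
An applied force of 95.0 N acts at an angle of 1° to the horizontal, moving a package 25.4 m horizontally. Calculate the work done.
W = F·d·cosθ = (95.0)(25.4)cos(1°) = 2413 J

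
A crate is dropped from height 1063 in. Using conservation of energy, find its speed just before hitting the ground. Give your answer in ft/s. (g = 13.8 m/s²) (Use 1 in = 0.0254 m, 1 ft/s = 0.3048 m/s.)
Convert to SI: h = 27.0002 m
mgh = ½mv² ⇒ v = √(2gh) = √(2·13.8·27.0002) = 27.2985 m/s = 89.56 ft/s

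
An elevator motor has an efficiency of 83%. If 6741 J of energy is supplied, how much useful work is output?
W_out = η·W_in = 0.83·6741 = 5595.03 J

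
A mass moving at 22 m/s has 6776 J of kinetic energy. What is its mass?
m = 2·KE/v² = 2·6776/(22)² = 28.0 kg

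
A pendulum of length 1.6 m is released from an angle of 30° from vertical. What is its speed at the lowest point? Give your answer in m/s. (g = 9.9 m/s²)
h = L(1 − cosθ) = 1.6(1 − cos30°) = 0.214359 m
v = √(2gh) = √(2·9.9·0.214359) = 2.06 m/s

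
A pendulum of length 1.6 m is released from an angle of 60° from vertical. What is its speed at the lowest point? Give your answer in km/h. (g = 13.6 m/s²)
h = L(1 − cosθ) = 1.6(1 − cos60°) = 0.8 m
v = √(2gh) = √(2·13.6·0.8) = 4.66476 m/s = 16.79 km/h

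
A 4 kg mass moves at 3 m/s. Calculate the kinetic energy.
KE = ½mv² = ½(4)(3)² = 18.0 J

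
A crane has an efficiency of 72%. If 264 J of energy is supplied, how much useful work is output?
W_out = η·W_in = 0.72·264 = 190.08 J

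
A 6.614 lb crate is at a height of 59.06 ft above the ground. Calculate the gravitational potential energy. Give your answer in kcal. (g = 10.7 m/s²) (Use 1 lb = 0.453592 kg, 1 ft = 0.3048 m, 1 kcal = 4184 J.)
Convert to SI: m = 3.00006 kg, h = 18.0015 m
PE = mgh = (3.00006)(10.7)(18.0015) = 577.859 J = 0.1381 kcal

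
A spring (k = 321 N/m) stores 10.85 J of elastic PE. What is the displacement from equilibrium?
x = √(2·PE/k) = √(2·10.85/321) = 0.26 m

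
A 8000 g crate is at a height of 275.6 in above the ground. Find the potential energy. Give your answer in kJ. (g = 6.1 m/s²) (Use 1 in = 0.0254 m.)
Convert to SI: m = 8.0 kg, h = 7.00024 m
PE = mgh = (8.0)(6.1)(7.00024) = 341.612 J = 0.3416 kJ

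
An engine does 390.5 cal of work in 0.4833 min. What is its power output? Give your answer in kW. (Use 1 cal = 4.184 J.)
Convert to SI: W = 1633.85 J, t = 28.998 s
P = W/t = 1633.85/28.998 = 56.3436 W = 0.05634 kW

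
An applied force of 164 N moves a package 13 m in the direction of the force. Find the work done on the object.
W = F·d = (164)(13) = 2132 J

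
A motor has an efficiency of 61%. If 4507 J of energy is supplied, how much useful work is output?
W_out = η·W_in = 0.61·4507 = 2749.27 J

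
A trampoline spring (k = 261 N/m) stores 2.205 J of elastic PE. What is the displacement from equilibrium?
x = √(2·PE/k) = √(2·2.205/261) = 0.13 m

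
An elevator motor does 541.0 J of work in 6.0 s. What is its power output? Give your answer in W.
P = W/t = 541.0/6.0 = 90.17 W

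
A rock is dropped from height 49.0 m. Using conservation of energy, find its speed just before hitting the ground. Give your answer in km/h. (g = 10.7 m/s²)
mgh = ½mv² ⇒ v = √(2gh) = √(2·10.7·49.0) = 32.3821 m/s = 116.6 km/h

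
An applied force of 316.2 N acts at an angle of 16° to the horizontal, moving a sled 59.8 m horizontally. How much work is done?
W = F·d·cosθ = (316.2)(59.8)cos(16°) = 18180 J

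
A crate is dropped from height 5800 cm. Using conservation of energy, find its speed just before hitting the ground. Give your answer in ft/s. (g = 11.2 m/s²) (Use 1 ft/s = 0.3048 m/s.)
Convert to SI: h = 58.0 m
mgh = ½mv² ⇒ v = √(2gh) = √(2·11.2·58.0) = 36.0444 m/s = 118.3 ft/s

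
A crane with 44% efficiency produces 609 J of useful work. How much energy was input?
W_in = W_out/η = 609/0.44 = 1384 J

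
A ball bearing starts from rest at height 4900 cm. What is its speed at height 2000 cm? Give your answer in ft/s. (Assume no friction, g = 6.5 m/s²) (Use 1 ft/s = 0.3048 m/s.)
Convert to SI: h₁−h₂ = 29.0 m
mgh₁ = mgh₂ + ½mv² ⇒ v = √(2g(h₁−h₂)) = √(2·6.5·29.0) = 19.4165 m/s = 63.7 ft/s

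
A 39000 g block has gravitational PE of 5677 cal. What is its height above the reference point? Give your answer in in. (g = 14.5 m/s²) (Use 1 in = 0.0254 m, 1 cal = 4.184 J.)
Convert to SI: m = 39.0 kg, PE = 23752.6 J
h = PE/(mg) = 23752.6/(39.0·14.5) = 42.0028 m = 1654 in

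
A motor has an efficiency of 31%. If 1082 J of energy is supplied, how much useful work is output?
W_out = η·W_in = 0.31·1082 = 335.42 J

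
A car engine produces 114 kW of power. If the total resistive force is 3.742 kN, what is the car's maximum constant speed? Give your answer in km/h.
Convert to SI: F = 3742.0 N
P = Fv ⇒ v = P/F = 114000 W/3742.0 N = 30.465 m/s = 109.7 km/h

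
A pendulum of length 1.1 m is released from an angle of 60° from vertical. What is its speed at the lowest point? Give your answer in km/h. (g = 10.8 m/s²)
h = L(1 − cosθ) = 1.1(1 − cos60°) = 0.55 m
v = √(2gh) = √(2·10.8·0.55) = 3.44674 m/s = 12.41 km/h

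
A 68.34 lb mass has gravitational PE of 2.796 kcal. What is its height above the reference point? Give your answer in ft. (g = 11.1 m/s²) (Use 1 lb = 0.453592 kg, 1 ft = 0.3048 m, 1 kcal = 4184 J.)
Convert to SI: m = 30.9985 kg, PE = 11698.5 J
h = PE/(mg) = 11698.5/(30.9985·11.1) = 33.9989 m = 111.5 ft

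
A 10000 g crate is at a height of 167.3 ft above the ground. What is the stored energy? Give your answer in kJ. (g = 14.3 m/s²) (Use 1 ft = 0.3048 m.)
Convert to SI: m = 10.0 kg, h = 50.993 m
PE = mgh = (10.0)(14.3)(50.993) = 7292.0 J = 7.292 kJ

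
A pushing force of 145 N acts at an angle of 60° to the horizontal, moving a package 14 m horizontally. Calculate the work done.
W = F·d·cosθ = (145)(14)cos(60°) = 1015 J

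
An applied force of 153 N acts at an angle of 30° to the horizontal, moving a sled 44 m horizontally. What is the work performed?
W = F·d·cosθ = (153)(44)cos(30°) = 5830 J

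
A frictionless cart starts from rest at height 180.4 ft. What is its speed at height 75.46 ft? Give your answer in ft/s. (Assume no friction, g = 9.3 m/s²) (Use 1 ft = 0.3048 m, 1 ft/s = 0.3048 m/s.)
Convert to SI: h₁−h₂ = 31.9857 m
mgh₁ = mgh₂ + ½mv² ⇒ v = √(2g(h₁−h₂)) = √(2·9.3·31.9857) = 24.3913 m/s = 80.02 ft/s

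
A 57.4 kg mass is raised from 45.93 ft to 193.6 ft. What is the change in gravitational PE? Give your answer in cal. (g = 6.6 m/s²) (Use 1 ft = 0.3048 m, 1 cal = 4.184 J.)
Convert to SI: m = 57.4 kg, Δh = 45.0098 m
ΔPE = mgΔh = (57.4)(6.6)(45.0098) = 17051.5 J = 4075 cal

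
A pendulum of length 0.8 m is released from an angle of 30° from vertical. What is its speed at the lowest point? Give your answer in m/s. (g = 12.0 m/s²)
h = L(1 − cosθ) = 0.8(1 − cos30°) = 0.10718 m
v = √(2gh) = √(2·12.0·0.10718) = 1.604 m/s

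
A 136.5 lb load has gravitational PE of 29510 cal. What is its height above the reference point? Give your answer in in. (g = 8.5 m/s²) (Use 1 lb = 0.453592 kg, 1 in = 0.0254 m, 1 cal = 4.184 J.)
Convert to SI: m = 61.9153 kg, PE = 123470 J
h = PE/(mg) = 123470/(61.9153·8.5) = 234.609 m = 9237 in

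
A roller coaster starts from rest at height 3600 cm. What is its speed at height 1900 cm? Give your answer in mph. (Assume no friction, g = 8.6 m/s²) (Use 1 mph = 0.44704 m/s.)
Convert to SI: h₁−h₂ = 17.0 m
mgh₁ = mgh₂ + ½mv² ⇒ v = √(2g(h₁−h₂)) = √(2·8.6·17.0) = 17.0997 m/s = 38.25 mph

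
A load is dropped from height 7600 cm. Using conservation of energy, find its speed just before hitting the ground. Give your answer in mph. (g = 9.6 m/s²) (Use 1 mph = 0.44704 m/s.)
Convert to SI: h = 76.0 m
mgh = ½mv² ⇒ v = √(2gh) = √(2·9.6·76.0) = 38.1995 m/s = 85.45 mph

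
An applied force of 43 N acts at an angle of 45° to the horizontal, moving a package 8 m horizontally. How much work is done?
W = F·d·cosθ = (43)(8)cos(45°) = 243.2 J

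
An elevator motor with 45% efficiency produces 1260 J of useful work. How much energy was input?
W_in = W_out/η = 1260/0.45 = 2800 J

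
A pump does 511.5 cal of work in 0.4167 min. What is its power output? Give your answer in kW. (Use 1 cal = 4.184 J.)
Convert to SI: W = 2140.12 J, t = 25.002 s
P = W/t = 2140.12/25.002 = 85.5978 W = 0.0856 kW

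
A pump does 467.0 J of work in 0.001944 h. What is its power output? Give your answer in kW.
Convert to SI: W = 467.0 J, t = 6.9984 s
P = W/t = 467.0/6.9984 = 66.7295 W = 0.06673 kW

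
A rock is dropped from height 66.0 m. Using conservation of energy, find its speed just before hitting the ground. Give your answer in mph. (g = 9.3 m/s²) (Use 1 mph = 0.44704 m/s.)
mgh = ½mv² ⇒ v = √(2gh) = √(2·9.3·66.0) = 35.0371 m/s = 78.38 mph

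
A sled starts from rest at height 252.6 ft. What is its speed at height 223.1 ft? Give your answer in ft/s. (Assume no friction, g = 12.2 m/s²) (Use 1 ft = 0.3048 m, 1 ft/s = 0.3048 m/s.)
Convert to SI: h₁−h₂ = 8.9916 m
mgh₁ = mgh₂ + ½mv² ⇒ v = √(2g(h₁−h₂)) = √(2·12.2·8.9916) = 14.812 m/s = 48.6 ft/s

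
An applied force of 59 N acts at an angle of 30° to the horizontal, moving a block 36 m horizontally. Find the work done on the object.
W = F·d·cosθ = (59)(36)cos(30°) = 1839 J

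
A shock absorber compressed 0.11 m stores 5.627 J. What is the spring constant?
k = 2·PE/x² = 2·5.627/(0.11)² = 930.1 N/m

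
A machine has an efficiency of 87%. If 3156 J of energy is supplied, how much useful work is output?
W_out = η·W_in = 0.87·3156 = 2745.72 J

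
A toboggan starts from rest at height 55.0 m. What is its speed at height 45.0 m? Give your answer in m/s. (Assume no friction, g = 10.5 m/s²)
mgh₁ = mgh₂ + ½mv² ⇒ v = √(2g(h₁−h₂)) = √(2·10.5·10.0) = 14.49 m/s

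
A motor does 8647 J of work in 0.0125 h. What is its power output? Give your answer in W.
Convert to SI: W = 8647.0 J, t = 45.0 s
P = W/t = 8647.0/45.0 = 192.2 W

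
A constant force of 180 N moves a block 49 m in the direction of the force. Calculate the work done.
W = F·d = (180)(49) = 8820 J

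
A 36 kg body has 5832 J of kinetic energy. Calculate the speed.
v = √(2·KE/m) = √(2·5832/36) = 18.0 m/s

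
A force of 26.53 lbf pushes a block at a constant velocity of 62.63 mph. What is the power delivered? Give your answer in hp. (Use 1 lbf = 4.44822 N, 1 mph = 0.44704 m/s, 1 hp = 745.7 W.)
Convert to SI: F = 118.011 N, v = 27.9981 m/s
P = Fv = (118.011)(27.9981) = 3304.09 W = 4.431 hp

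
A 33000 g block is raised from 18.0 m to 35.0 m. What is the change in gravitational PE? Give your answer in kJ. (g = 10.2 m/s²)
Convert to SI: m = 33.0 kg, Δh = 17.0 m
ΔPE = mgΔh = (33.0)(10.2)(17.0) = 5722.2 J = 5.722 kJ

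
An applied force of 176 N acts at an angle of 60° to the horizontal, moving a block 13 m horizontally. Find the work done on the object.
W = F·d·cosθ = (176)(13)cos(60°) = 1144 J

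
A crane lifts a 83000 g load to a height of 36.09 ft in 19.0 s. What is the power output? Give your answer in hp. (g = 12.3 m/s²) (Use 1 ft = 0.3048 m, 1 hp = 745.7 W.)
Convert to SI: m = 83.0 kg, h = 11.0002 m, t = 19.0 s
P = mgh/t = (83.0)(12.3)(11.0002)/19.0 = 591.06 W = 0.7926 hp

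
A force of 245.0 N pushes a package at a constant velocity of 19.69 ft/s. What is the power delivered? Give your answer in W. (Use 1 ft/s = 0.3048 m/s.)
Convert to SI: F = 245.0 N, v = 6.00151 m/s
P = Fv = (245.0)(6.00151) = 1470 W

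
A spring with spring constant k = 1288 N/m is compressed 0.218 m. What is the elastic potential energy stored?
PE = ½kx² = ½(1288)(0.218)² = 30.61 J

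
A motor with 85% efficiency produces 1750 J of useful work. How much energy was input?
W_in = W_out/η = 1750/0.85 = 2059 J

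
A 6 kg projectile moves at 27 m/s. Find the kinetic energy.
KE = ½mv² = ½(6)(27)² = 2187.0 J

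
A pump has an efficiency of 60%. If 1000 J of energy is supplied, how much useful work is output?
W_out = η·W_in = 0.6·1000 = 600.0 J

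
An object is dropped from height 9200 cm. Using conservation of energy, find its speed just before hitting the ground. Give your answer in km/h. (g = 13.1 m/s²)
Convert to SI: h = 92.0 m
mgh = ½mv² ⇒ v = √(2gh) = √(2·13.1·92.0) = 49.0958 m/s = 176.7 km/h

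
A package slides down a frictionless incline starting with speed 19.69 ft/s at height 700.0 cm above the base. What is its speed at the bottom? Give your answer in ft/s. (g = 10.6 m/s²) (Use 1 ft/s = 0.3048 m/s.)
Convert to SI: v₀ = 6.00151 m/s, h = 7.0 m
½mv₀² + mgh = ½mv² ⇒ v = √(v₀² + 2gh) = √(6.00151² + 2·10.6·7.0) = 13.5801 m/s = 44.55 ft/s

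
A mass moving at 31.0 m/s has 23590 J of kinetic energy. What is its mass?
m = 2·KE/v² = 2·23590/(31.0)² = 49.09 kg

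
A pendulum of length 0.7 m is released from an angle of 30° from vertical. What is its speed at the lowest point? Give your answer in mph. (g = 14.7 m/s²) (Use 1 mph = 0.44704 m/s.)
h = L(1 − cosθ) = 0.7(1 − cos30°) = 0.0937822 m
v = √(2gh) = √(2·14.7·0.0937822) = 1.66048 m/s = 3.714 mph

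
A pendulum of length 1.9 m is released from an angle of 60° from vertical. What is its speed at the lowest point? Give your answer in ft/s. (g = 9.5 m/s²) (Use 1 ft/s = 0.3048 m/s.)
h = L(1 − cosθ) = 1.9(1 − cos60°) = 0.95 m
v = √(2gh) = √(2·9.5·0.95) = 4.24853 m/s = 13.94 ft/s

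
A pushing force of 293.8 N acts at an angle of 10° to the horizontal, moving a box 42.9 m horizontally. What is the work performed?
W = F·d·cosθ = (293.8)(42.9)cos(10°) = 12410 J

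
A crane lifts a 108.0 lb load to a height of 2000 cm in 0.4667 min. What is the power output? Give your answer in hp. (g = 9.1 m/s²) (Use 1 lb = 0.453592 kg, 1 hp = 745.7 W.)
Convert to SI: m = 48.9879 kg, h = 20.0 m, t = 28.002 s
P = mgh/t = (48.9879)(9.1)(20.0)/28.002 = 318.399 W = 0.427 hp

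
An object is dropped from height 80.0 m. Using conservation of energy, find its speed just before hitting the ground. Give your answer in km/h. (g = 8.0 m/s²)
mgh = ½mv² ⇒ v = √(2gh) = √(2·8.0·80.0) = 35.7771 m/s = 128.8 km/h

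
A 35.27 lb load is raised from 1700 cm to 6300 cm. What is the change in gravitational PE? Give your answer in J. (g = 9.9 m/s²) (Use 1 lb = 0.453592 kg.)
Convert to SI: m = 15.9982 kg, Δh = 46.0 m
ΔPE = mgΔh = (15.9982)(9.9)(46.0) = 7286 J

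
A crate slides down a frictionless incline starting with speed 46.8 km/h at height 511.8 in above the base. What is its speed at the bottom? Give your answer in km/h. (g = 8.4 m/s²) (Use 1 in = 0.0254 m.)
Convert to SI: v₀ = 13.0 m/s, h = 12.9997 m
½mv₀² + mgh = ½mv² ⇒ v = √(v₀² + 2gh) = √(13.0² + 2·8.4·12.9997) = 19.6824 m/s = 70.86 km/h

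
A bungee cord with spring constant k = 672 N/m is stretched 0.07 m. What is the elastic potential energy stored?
PE = ½kx² = ½(672)(0.07)² = 1.646 J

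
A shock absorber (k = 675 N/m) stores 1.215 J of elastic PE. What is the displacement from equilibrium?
x = √(2·PE/k) = √(2·1.215/675) = 0.06 m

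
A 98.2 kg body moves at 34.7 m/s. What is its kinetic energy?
KE = ½mv² = ½(98.2)(34.7)² = 59120 J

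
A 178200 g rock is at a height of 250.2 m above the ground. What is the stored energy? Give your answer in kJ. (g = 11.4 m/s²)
Convert to SI: m = 178.2 kg, h = 250.2 m
PE = mgh = (178.2)(11.4)(250.2) = 508276 J = 508.3 kJ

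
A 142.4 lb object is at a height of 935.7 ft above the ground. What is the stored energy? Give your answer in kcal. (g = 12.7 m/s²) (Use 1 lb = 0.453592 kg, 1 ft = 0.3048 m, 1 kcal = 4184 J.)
Convert to SI: m = 64.5915 kg, h = 285.201 m
PE = mgh = (64.5915)(12.7)(285.201) = 233954 J = 55.92 kcal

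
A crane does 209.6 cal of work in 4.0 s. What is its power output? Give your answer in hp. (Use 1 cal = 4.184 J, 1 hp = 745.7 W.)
Convert to SI: W = 876.966 J, t = 4.0 s
P = W/t = 876.966/4.0 = 219.242 W = 0.294 hp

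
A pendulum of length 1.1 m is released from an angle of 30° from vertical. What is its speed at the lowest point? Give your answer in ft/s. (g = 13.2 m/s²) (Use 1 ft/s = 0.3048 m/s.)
h = L(1 − cosθ) = 1.1(1 − cos30°) = 0.147372 m
v = √(2gh) = √(2·13.2·0.147372) = 1.97247 m/s = 6.471 ft/s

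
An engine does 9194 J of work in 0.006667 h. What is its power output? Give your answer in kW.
Convert to SI: W = 9194.0 J, t = 24.0012 s
P = W/t = 9194.0/24.0012 = 383.064 W = 0.3831 kW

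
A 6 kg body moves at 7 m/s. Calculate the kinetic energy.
KE = ½mv² = ½(6)(7)² = 147.0 J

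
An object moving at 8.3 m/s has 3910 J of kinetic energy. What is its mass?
m = 2·KE/v² = 2·3910/(8.3)² = 113.5 kg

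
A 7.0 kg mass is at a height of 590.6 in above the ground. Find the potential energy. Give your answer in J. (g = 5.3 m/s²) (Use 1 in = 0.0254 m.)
Convert to SI: m = 7.0 kg, h = 15.0012 m
PE = mgh = (7.0)(5.3)(15.0012) = 556.5 J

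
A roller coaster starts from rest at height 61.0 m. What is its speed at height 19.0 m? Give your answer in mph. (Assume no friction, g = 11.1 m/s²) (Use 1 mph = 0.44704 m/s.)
mgh₁ = mgh₂ + ½mv² ⇒ v = √(2g(h₁−h₂)) = √(2·11.1·42.0) = 30.5352 m/s = 68.31 mph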